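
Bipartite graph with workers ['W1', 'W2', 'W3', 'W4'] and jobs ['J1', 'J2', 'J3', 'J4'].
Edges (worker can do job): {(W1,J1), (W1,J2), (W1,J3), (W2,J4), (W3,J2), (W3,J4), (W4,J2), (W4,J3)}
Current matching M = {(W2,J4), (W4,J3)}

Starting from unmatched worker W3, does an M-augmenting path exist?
Yes: W3 → J2

An M-augmenting path alternates non-matching / matching edges, starting and ending at unmatched vertices.
Path: W3 → J2
(J2 is unmatched in M, so the path is augmenting.)
Flipping edges along this path would increase |M| from 2 to 3.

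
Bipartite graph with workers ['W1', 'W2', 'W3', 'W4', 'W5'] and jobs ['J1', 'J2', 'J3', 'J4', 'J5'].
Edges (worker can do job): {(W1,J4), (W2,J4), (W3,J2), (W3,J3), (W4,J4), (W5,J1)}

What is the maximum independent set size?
Maximum independent set = 7

By König's theorem:
- Min vertex cover = Max matching = 3
- Max independent set = Total vertices - Min vertex cover
- Max independent set = 10 - 3 = 7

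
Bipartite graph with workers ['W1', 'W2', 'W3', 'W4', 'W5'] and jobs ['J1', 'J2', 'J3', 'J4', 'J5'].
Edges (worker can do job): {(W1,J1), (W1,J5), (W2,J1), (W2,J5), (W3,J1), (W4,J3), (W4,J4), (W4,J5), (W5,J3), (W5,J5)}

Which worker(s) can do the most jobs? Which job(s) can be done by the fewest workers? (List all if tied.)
Most versatile: W4 (3 jobs); Least covered: J2 (0 workers)

Worker degrees (jobs they can do): W1:2, W2:2, W3:1, W4:3, W5:2
Job degrees (workers who can do it): J1:3, J2:0, J3:2, J4:1, J5:4

Maximum worker degree is 3, achieved by: W4
Minimum job degree is 0, achieved by: J2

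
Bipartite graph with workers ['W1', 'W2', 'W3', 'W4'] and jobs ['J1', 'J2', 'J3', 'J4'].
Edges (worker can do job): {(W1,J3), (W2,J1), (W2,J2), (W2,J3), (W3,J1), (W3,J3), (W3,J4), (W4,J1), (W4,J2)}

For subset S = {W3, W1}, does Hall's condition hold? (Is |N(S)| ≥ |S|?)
Yes: |N(S)| = 3, |S| = 2

Subset S = {W3, W1}
Neighbors N(S) = {J1, J3, J4}

|N(S)| = 3, |S| = 2
Hall's condition: |N(S)| ≥ |S| is satisfied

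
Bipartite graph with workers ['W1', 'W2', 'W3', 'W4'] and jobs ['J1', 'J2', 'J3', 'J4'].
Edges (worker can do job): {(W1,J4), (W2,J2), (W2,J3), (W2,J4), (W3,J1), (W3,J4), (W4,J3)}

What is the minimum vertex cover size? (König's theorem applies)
Minimum vertex cover size = 4

By König's theorem: in bipartite graphs,
min vertex cover = max matching = 4

Maximum matching has size 4, so minimum vertex cover also has size 4.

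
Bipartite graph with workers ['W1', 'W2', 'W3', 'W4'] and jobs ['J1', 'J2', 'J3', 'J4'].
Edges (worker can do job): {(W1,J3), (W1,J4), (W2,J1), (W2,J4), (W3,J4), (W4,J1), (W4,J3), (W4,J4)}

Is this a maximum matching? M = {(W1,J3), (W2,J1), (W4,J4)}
Yes, size 3 is maximum

Proposed matching has size 3.
Maximum matching size for this graph: 3.

This is a maximum matching.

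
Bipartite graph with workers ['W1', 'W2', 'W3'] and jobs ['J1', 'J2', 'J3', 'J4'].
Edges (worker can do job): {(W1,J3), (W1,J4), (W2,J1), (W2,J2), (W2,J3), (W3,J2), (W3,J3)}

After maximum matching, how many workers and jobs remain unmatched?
Unmatched: 0 workers, 1 jobs

Maximum matching size: 3
Workers: 3 total, 3 matched, 0 unmatched
Jobs: 4 total, 3 matched, 1 unmatched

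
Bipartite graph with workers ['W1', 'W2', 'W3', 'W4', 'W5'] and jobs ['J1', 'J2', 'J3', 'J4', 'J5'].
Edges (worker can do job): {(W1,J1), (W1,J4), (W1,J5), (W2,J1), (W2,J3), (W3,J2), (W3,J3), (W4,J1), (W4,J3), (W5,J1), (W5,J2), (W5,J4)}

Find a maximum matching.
Matching: {(W1,J5), (W2,J3), (W3,J2), (W4,J1), (W5,J4)}

Maximum matching (size 5):
  W1 → J5
  W2 → J3
  W3 → J2
  W4 → J1
  W5 → J4

Each worker is assigned to at most one job, and each job to at most one worker.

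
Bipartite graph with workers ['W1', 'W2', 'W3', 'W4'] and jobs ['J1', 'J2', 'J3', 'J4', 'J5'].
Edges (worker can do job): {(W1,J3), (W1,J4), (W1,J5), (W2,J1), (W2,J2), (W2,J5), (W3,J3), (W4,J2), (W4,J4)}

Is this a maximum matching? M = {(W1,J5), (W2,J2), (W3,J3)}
No, size 3 is not maximum

Proposed matching has size 3.
Maximum matching size for this graph: 4.

This is NOT maximum - can be improved to size 4.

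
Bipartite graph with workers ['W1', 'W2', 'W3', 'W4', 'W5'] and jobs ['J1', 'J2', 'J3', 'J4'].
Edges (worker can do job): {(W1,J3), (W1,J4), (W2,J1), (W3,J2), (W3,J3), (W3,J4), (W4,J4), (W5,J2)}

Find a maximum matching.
Matching: {(W1,J3), (W2,J1), (W3,J4), (W5,J2)}

Maximum matching (size 4):
  W1 → J3
  W2 → J1
  W3 → J4
  W5 → J2

Each worker is assigned to at most one job, and each job to at most one worker.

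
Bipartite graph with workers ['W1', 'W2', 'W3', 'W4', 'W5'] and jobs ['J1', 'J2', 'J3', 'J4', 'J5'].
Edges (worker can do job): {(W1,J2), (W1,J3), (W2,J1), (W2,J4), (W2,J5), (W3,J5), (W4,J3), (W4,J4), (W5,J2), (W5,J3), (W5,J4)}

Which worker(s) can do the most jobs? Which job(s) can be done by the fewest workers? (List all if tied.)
Most versatile: W2, W5 (3 jobs); Least covered: J1 (1 workers)

Worker degrees (jobs they can do): W1:2, W2:3, W3:1, W4:2, W5:3
Job degrees (workers who can do it): J1:1, J2:2, J3:3, J4:3, J5:2

Maximum worker degree is 3, achieved by: W2, W5
Minimum job degree is 1, achieved by: J1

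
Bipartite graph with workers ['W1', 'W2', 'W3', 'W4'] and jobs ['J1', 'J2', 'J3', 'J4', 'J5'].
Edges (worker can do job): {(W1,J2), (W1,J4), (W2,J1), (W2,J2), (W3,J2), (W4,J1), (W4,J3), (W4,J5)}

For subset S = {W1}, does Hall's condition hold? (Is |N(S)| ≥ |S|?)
Yes: |N(S)| = 2, |S| = 1

Subset S = {W1}
Neighbors N(S) = {J2, J4}

|N(S)| = 2, |S| = 1
Hall's condition: |N(S)| ≥ |S| is satisfied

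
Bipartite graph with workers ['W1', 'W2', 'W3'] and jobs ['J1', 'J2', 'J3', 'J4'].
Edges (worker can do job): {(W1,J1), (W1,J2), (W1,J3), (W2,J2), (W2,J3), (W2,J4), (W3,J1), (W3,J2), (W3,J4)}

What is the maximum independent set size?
Maximum independent set = 4

By König's theorem:
- Min vertex cover = Max matching = 3
- Max independent set = Total vertices - Min vertex cover
- Max independent set = 7 - 3 = 4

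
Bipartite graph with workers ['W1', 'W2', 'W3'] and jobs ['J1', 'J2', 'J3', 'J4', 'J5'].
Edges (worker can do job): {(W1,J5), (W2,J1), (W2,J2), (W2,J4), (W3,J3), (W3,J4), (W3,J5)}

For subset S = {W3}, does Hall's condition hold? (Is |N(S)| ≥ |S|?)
Yes: |N(S)| = 3, |S| = 1

Subset S = {W3}
Neighbors N(S) = {J3, J4, J5}

|N(S)| = 3, |S| = 1
Hall's condition: |N(S)| ≥ |S| is satisfied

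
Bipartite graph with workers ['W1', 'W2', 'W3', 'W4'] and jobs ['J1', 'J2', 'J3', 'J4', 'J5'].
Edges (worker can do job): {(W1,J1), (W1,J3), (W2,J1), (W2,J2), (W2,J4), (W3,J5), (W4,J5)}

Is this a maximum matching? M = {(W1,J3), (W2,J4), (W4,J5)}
Yes, size 3 is maximum

Proposed matching has size 3.
Maximum matching size for this graph: 3.

This is a maximum matching.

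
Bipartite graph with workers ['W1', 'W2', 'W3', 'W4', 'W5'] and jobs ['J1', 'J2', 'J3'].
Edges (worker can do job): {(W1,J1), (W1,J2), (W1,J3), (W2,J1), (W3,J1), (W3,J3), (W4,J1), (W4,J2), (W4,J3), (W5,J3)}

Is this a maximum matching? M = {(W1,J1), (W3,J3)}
No, size 2 is not maximum

Proposed matching has size 2.
Maximum matching size for this graph: 3.

This is NOT maximum - can be improved to size 3.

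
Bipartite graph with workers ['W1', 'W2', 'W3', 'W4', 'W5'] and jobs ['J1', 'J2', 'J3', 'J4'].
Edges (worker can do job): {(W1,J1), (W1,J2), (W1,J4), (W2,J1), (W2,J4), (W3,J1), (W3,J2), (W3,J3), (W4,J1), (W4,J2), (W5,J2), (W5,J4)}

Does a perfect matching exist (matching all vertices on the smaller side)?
Yes, perfect matching exists (size 4)

Perfect matching: {(W1,J1), (W3,J3), (W4,J2), (W5,J4)}
All 4 vertices on the smaller side are matched.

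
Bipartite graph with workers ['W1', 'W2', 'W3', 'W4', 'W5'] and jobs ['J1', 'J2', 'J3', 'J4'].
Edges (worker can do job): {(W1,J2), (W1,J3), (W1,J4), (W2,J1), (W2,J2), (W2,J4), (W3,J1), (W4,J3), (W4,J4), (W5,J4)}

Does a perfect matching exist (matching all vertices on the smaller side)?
Yes, perfect matching exists (size 4)

Perfect matching: {(W1,J2), (W3,J1), (W4,J3), (W5,J4)}
All 4 vertices on the smaller side are matched.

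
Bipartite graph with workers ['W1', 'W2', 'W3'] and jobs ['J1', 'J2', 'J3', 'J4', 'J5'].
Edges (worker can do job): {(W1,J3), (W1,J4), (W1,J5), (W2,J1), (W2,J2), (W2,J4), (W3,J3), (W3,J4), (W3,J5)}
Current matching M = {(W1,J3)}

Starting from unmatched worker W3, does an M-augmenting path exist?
Yes: W3 → J5

An M-augmenting path alternates non-matching / matching edges, starting and ending at unmatched vertices.
Path: W3 → J5
(J5 is unmatched in M, so the path is augmenting.)
Flipping edges along this path would increase |M| from 1 to 2.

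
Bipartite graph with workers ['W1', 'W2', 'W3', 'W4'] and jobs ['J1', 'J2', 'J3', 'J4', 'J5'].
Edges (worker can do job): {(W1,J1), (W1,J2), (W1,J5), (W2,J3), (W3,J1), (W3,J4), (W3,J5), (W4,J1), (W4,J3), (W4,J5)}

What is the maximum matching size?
Maximum matching size = 4

Maximum matching: {(W1,J2), (W2,J3), (W3,J5), (W4,J1)}
Size: 4

This assigns 4 workers to 4 distinct jobs.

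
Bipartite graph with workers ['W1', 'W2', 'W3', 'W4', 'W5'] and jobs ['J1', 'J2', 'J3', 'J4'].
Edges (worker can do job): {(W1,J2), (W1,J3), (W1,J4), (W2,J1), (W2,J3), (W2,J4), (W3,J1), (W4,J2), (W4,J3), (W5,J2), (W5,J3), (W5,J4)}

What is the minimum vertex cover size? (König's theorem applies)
Minimum vertex cover size = 4

By König's theorem: in bipartite graphs,
min vertex cover = max matching = 4

Maximum matching has size 4, so minimum vertex cover also has size 4.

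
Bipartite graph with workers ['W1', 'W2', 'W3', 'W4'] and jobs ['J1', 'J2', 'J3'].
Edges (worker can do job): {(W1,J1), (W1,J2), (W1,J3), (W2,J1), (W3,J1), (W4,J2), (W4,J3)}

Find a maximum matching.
Matching: {(W1,J2), (W3,J1), (W4,J3)}

Maximum matching (size 3):
  W1 → J2
  W3 → J1
  W4 → J3

Each worker is assigned to at most one job, and each job to at most one worker.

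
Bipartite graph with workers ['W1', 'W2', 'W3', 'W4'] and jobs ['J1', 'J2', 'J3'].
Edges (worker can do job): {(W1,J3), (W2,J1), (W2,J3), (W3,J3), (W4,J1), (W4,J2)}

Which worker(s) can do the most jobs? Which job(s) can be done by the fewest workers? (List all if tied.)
Most versatile: W2, W4 (2 jobs); Least covered: J2 (1 workers)

Worker degrees (jobs they can do): W1:1, W2:2, W3:1, W4:2
Job degrees (workers who can do it): J1:2, J2:1, J3:3

Maximum worker degree is 2, achieved by: W2, W4
Minimum job degree is 1, achieved by: J2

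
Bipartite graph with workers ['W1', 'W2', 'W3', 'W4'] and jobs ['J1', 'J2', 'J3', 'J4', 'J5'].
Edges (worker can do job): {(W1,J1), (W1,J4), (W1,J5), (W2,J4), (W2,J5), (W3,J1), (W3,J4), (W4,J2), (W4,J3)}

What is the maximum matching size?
Maximum matching size = 4

Maximum matching: {(W1,J5), (W2,J4), (W3,J1), (W4,J3)}
Size: 4

This assigns 4 workers to 4 distinct jobs.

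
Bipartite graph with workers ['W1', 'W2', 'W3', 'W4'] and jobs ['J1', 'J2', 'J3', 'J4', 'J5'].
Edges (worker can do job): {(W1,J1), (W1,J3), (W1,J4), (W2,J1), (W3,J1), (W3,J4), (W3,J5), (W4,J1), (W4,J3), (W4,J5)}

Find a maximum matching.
Matching: {(W1,J3), (W2,J1), (W3,J4), (W4,J5)}

Maximum matching (size 4):
  W1 → J3
  W2 → J1
  W3 → J4
  W4 → J5

Each worker is assigned to at most one job, and each job to at most one worker.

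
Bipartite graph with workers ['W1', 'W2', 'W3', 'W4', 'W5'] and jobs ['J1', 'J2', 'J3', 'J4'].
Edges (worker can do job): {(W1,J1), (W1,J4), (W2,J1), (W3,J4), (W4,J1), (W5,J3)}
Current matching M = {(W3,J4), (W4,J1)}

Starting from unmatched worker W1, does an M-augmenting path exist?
No augmenting path from W1

Alternating search from W1 reaches jobs: {J1, J4}.
Every reachable job is already matched in M, and following those matched edges back to workers exposes no further unvisited jobs.
No M-augmenting path from W1 exists.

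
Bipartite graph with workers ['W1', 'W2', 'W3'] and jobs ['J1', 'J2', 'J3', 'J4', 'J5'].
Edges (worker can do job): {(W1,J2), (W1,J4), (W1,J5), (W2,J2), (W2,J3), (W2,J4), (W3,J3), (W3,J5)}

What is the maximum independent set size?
Maximum independent set = 5

By König's theorem:
- Min vertex cover = Max matching = 3
- Max independent set = Total vertices - Min vertex cover
- Max independent set = 8 - 3 = 5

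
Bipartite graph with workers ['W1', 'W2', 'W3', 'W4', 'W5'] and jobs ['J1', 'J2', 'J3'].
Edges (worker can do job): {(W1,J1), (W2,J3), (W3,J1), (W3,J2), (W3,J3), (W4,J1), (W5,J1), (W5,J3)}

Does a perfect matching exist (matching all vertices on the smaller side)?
Yes, perfect matching exists (size 3)

Perfect matching: {(W3,J2), (W4,J1), (W5,J3)}
All 3 vertices on the smaller side are matched.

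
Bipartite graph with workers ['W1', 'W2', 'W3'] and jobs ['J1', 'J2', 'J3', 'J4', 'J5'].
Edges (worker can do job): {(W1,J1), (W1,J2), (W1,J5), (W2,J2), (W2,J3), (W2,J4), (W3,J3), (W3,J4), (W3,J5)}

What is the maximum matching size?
Maximum matching size = 3

Maximum matching: {(W1,J1), (W2,J4), (W3,J5)}
Size: 3

This assigns 3 workers to 3 distinct jobs.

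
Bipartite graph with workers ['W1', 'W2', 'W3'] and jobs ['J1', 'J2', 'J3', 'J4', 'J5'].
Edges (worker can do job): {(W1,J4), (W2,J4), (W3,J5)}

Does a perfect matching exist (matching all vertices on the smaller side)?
No, maximum matching has size 2 < 3

Maximum matching has size 2, need 3 for perfect matching.
Unmatched workers: ['W2']
Unmatched jobs: ['J3', 'J2', 'J1']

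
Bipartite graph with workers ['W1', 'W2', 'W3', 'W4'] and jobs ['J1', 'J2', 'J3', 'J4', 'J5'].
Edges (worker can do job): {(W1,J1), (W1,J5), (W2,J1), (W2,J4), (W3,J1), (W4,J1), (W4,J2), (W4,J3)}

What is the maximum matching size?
Maximum matching size = 4

Maximum matching: {(W1,J5), (W2,J4), (W3,J1), (W4,J3)}
Size: 4

This assigns 4 workers to 4 distinct jobs.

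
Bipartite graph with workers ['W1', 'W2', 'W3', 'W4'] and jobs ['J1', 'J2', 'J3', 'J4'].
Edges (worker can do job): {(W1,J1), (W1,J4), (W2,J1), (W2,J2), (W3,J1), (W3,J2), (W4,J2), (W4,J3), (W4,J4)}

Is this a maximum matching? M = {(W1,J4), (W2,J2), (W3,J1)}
No, size 3 is not maximum

Proposed matching has size 3.
Maximum matching size for this graph: 4.

This is NOT maximum - can be improved to size 4.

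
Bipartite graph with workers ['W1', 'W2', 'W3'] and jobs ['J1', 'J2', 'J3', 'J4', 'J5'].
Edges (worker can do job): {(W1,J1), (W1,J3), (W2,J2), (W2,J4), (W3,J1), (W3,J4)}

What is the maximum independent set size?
Maximum independent set = 5

By König's theorem:
- Min vertex cover = Max matching = 3
- Max independent set = Total vertices - Min vertex cover
- Max independent set = 8 - 3 = 5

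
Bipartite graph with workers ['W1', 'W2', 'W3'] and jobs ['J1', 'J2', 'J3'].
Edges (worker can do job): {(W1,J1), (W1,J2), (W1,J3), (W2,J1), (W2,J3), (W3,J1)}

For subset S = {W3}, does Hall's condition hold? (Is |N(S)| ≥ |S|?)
Yes: |N(S)| = 1, |S| = 1

Subset S = {W3}
Neighbors N(S) = {J1}

|N(S)| = 1, |S| = 1
Hall's condition: |N(S)| ≥ |S| is satisfied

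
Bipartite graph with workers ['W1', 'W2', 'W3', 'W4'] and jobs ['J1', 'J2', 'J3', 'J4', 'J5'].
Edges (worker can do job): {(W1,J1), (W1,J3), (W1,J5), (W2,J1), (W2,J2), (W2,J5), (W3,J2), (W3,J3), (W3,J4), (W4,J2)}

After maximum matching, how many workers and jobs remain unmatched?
Unmatched: 0 workers, 1 jobs

Maximum matching size: 4
Workers: 4 total, 4 matched, 0 unmatched
Jobs: 5 total, 4 matched, 1 unmatched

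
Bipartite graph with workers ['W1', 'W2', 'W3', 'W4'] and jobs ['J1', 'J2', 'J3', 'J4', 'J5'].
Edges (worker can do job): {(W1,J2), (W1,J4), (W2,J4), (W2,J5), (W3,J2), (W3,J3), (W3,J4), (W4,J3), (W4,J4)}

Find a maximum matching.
Matching: {(W1,J4), (W2,J5), (W3,J2), (W4,J3)}

Maximum matching (size 4):
  W1 → J4
  W2 → J5
  W3 → J2
  W4 → J3

Each worker is assigned to at most one job, and each job to at most one worker.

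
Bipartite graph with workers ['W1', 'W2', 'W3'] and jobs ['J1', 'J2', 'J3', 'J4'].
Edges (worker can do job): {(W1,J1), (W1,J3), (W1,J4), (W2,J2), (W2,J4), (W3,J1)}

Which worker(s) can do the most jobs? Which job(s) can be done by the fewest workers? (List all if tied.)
Most versatile: W1 (3 jobs); Least covered: J2, J3 (1 workers)

Worker degrees (jobs they can do): W1:3, W2:2, W3:1
Job degrees (workers who can do it): J1:2, J2:1, J3:1, J4:2

Maximum worker degree is 3, achieved by: W1
Minimum job degree is 1, achieved by: J2, J3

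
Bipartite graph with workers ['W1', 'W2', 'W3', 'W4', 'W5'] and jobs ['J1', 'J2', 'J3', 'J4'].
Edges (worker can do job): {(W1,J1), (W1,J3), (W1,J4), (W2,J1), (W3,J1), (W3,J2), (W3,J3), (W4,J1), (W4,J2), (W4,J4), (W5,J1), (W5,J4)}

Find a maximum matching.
Matching: {(W1,J3), (W3,J1), (W4,J2), (W5,J4)}

Maximum matching (size 4):
  W1 → J3
  W3 → J1
  W4 → J2
  W5 → J4

Each worker is assigned to at most one job, and each job to at most one worker.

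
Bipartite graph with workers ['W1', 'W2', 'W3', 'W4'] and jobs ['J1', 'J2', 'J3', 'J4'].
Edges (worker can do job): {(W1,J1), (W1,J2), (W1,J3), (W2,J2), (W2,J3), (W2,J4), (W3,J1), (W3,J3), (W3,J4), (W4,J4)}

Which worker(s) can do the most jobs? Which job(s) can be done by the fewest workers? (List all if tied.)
Most versatile: W1, W2, W3 (3 jobs); Least covered: J1, J2 (2 workers)

Worker degrees (jobs they can do): W1:3, W2:3, W3:3, W4:1
Job degrees (workers who can do it): J1:2, J2:2, J3:3, J4:3

Maximum worker degree is 3, achieved by: W1, W2, W3
Minimum job degree is 2, achieved by: J1, J2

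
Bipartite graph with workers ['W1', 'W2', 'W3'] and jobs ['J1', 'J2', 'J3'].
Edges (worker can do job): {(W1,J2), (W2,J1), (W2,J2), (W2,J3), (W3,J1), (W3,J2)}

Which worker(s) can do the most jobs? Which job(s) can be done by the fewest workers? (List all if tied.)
Most versatile: W2 (3 jobs); Least covered: J3 (1 workers)

Worker degrees (jobs they can do): W1:1, W2:3, W3:2
Job degrees (workers who can do it): J1:2, J2:3, J3:1

Maximum worker degree is 3, achieved by: W2
Minimum job degree is 1, achieved by: J3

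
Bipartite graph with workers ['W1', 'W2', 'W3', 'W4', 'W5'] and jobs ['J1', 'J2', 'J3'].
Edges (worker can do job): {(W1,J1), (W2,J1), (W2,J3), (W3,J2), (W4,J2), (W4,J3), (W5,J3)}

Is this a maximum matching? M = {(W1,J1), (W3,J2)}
No, size 2 is not maximum

Proposed matching has size 2.
Maximum matching size for this graph: 3.

This is NOT maximum - can be improved to size 3.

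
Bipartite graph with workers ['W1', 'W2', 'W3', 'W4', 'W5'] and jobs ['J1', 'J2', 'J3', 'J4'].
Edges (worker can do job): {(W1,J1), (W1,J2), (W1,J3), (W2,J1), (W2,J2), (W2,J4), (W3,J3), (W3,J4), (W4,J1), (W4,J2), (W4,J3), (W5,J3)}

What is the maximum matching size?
Maximum matching size = 4

Maximum matching: {(W1,J2), (W2,J4), (W3,J3), (W4,J1)}
Size: 4

This assigns 4 workers to 4 distinct jobs.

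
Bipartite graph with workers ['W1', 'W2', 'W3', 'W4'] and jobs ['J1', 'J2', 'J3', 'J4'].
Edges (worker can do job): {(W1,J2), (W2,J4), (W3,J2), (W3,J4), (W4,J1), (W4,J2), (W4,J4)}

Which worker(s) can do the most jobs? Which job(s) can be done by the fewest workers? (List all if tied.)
Most versatile: W4 (3 jobs); Least covered: J3 (0 workers)

Worker degrees (jobs they can do): W1:1, W2:1, W3:2, W4:3
Job degrees (workers who can do it): J1:1, J2:3, J3:0, J4:3

Maximum worker degree is 3, achieved by: W4
Minimum job degree is 0, achieved by: J3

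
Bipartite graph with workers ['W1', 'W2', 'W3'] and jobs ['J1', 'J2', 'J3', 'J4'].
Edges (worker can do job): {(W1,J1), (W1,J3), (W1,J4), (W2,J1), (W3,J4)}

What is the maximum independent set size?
Maximum independent set = 4

By König's theorem:
- Min vertex cover = Max matching = 3
- Max independent set = Total vertices - Min vertex cover
- Max independent set = 7 - 3 = 4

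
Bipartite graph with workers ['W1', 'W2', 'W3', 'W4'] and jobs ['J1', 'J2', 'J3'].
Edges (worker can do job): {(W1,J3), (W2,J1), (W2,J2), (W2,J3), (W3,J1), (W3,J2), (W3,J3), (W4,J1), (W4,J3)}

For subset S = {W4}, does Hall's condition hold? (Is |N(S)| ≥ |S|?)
Yes: |N(S)| = 2, |S| = 1

Subset S = {W4}
Neighbors N(S) = {J1, J3}

|N(S)| = 2, |S| = 1
Hall's condition: |N(S)| ≥ |S| is satisfied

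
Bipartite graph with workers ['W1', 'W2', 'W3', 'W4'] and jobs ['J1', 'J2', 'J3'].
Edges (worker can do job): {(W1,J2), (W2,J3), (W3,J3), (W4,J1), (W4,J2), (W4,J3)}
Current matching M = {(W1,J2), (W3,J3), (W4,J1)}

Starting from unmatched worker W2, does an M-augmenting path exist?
No augmenting path from W2

Alternating search from W2 reaches jobs: {J3}.
Every reachable job is already matched in M, and following those matched edges back to workers exposes no further unvisited jobs.
No M-augmenting path from W2 exists.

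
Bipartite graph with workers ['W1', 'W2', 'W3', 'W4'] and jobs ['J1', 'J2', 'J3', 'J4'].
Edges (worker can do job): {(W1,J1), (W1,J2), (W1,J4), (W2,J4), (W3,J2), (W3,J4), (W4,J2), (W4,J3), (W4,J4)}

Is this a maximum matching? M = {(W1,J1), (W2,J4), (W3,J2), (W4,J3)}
Yes, size 4 is maximum

Proposed matching has size 4.
Maximum matching size for this graph: 4.

This is a maximum matching.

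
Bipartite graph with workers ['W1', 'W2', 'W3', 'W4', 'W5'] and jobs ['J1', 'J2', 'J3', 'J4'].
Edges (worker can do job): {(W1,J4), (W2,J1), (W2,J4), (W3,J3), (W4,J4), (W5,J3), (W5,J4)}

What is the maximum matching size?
Maximum matching size = 3

Maximum matching: {(W2,J1), (W3,J3), (W5,J4)}
Size: 3

This assigns 3 workers to 3 distinct jobs.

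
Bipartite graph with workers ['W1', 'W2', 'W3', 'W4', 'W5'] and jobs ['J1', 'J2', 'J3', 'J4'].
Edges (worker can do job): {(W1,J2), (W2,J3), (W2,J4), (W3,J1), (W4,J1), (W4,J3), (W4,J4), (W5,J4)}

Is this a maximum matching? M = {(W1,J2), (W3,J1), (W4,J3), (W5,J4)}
Yes, size 4 is maximum

Proposed matching has size 4.
Maximum matching size for this graph: 4.

This is a maximum matching.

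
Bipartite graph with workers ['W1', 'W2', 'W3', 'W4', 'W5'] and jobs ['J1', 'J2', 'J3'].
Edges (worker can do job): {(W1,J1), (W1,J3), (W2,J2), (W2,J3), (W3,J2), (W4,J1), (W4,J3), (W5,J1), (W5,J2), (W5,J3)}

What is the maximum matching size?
Maximum matching size = 3

Maximum matching: {(W3,J2), (W4,J1), (W5,J3)}
Size: 3

This assigns 3 workers to 3 distinct jobs.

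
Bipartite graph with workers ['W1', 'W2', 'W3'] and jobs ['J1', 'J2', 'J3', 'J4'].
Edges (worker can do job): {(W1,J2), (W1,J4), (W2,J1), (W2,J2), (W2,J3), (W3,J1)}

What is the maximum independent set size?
Maximum independent set = 4

By König's theorem:
- Min vertex cover = Max matching = 3
- Max independent set = Total vertices - Min vertex cover
- Max independent set = 7 - 3 = 4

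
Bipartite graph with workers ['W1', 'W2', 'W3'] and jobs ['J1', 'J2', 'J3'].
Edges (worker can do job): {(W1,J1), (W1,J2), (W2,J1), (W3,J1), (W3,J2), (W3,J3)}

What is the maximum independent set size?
Maximum independent set = 3

By König's theorem:
- Min vertex cover = Max matching = 3
- Max independent set = Total vertices - Min vertex cover
- Max independent set = 6 - 3 = 3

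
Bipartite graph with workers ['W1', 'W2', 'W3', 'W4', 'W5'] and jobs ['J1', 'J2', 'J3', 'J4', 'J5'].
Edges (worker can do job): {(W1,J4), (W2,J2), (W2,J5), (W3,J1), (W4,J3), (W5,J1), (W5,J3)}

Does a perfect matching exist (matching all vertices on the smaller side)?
No, maximum matching has size 4 < 5

Maximum matching has size 4, need 5 for perfect matching.
Unmatched workers: ['W4']
Unmatched jobs: ['J2']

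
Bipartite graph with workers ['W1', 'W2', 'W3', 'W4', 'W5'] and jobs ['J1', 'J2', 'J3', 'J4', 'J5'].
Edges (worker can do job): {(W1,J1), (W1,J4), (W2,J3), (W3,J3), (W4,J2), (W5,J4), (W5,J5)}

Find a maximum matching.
Matching: {(W1,J4), (W3,J3), (W4,J2), (W5,J5)}

Maximum matching (size 4):
  W1 → J4
  W3 → J3
  W4 → J2
  W5 → J5

Each worker is assigned to at most one job, and each job to at most one worker.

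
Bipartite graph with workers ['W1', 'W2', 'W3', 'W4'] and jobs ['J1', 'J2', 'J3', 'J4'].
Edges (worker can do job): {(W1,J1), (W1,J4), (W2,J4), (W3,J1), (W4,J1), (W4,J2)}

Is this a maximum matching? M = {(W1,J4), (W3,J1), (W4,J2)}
Yes, size 3 is maximum

Proposed matching has size 3.
Maximum matching size for this graph: 3.

This is a maximum matching.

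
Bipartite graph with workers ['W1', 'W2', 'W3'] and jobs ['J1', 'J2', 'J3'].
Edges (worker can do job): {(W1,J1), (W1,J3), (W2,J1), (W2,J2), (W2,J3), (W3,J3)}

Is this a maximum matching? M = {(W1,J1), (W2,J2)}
No, size 2 is not maximum

Proposed matching has size 2.
Maximum matching size for this graph: 3.

This is NOT maximum - can be improved to size 3.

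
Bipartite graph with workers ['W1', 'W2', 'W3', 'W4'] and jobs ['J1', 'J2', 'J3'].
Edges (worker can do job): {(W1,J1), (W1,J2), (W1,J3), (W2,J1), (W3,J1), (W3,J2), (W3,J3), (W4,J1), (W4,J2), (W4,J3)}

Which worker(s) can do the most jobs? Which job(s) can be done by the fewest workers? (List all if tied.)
Most versatile: W1, W3, W4 (3 jobs); Least covered: J2, J3 (3 workers)

Worker degrees (jobs they can do): W1:3, W2:1, W3:3, W4:3
Job degrees (workers who can do it): J1:4, J2:3, J3:3

Maximum worker degree is 3, achieved by: W1, W3, W4
Minimum job degree is 3, achieved by: J2, J3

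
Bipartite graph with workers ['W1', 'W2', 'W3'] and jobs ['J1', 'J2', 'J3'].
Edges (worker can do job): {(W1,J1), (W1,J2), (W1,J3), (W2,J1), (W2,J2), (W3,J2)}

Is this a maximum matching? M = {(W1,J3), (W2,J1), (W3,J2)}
Yes, size 3 is maximum

Proposed matching has size 3.
Maximum matching size for this graph: 3.

This is a maximum matching.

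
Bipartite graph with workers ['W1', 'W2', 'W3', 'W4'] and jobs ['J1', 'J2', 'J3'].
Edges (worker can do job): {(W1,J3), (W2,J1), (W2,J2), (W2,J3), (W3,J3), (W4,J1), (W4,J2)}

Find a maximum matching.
Matching: {(W2,J2), (W3,J3), (W4,J1)}

Maximum matching (size 3):
  W2 → J2
  W3 → J3
  W4 → J1

Each worker is assigned to at most one job, and each job to at most one worker.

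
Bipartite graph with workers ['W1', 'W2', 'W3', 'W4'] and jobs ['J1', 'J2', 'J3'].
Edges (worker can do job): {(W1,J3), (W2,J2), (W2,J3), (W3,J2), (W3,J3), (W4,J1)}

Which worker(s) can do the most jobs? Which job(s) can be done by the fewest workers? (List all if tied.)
Most versatile: W2, W3 (2 jobs); Least covered: J1 (1 workers)

Worker degrees (jobs they can do): W1:1, W2:2, W3:2, W4:1
Job degrees (workers who can do it): J1:1, J2:2, J3:3

Maximum worker degree is 2, achieved by: W2, W3
Minimum job degree is 1, achieved by: J1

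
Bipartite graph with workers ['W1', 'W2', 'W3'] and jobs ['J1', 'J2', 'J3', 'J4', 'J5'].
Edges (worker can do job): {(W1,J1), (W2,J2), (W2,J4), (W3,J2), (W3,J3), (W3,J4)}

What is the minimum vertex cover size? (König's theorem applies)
Minimum vertex cover size = 3

By König's theorem: in bipartite graphs,
min vertex cover = max matching = 3

Maximum matching has size 3, so minimum vertex cover also has size 3.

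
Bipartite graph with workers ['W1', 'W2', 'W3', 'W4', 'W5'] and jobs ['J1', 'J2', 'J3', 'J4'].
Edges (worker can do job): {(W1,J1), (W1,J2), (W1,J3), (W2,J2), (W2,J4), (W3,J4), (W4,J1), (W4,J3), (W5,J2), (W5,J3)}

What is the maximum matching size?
Maximum matching size = 4

Maximum matching: {(W1,J2), (W3,J4), (W4,J1), (W5,J3)}
Size: 4

This assigns 4 workers to 4 distinct jobs.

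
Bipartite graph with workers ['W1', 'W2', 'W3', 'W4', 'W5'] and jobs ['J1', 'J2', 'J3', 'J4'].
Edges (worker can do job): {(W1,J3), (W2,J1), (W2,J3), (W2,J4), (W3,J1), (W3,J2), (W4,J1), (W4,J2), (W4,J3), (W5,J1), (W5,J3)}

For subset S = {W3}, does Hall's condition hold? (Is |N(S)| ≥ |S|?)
Yes: |N(S)| = 2, |S| = 1

Subset S = {W3}
Neighbors N(S) = {J1, J2}

|N(S)| = 2, |S| = 1
Hall's condition: |N(S)| ≥ |S| is satisfied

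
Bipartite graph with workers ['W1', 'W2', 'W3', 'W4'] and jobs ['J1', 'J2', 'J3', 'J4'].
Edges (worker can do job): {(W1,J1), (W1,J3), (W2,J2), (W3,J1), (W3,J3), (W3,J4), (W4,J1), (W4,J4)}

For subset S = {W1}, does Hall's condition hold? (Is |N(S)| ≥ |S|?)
Yes: |N(S)| = 2, |S| = 1

Subset S = {W1}
Neighbors N(S) = {J1, J3}

|N(S)| = 2, |S| = 1
Hall's condition: |N(S)| ≥ |S| is satisfied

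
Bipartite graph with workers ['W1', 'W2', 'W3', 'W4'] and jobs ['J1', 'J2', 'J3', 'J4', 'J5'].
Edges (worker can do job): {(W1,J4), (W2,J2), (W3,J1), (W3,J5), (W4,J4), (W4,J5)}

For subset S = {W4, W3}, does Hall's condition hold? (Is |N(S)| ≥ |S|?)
Yes: |N(S)| = 3, |S| = 2

Subset S = {W4, W3}
Neighbors N(S) = {J1, J4, J5}

|N(S)| = 3, |S| = 2
Hall's condition: |N(S)| ≥ |S| is satisfied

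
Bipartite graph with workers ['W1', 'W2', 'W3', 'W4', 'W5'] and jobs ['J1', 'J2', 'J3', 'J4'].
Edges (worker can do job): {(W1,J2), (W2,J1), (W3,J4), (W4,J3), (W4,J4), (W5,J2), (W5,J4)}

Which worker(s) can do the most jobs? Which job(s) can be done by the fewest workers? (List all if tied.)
Most versatile: W4, W5 (2 jobs); Least covered: J1, J3 (1 workers)

Worker degrees (jobs they can do): W1:1, W2:1, W3:1, W4:2, W5:2
Job degrees (workers who can do it): J1:1, J2:2, J3:1, J4:3

Maximum worker degree is 2, achieved by: W4, W5
Minimum job degree is 1, achieved by: J1, J3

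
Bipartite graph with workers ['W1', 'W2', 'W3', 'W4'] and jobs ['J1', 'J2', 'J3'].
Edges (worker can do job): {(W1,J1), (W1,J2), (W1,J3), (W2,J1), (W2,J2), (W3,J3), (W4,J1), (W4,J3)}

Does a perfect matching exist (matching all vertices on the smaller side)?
Yes, perfect matching exists (size 3)

Perfect matching: {(W1,J2), (W2,J1), (W4,J3)}
All 3 vertices on the smaller side are matched.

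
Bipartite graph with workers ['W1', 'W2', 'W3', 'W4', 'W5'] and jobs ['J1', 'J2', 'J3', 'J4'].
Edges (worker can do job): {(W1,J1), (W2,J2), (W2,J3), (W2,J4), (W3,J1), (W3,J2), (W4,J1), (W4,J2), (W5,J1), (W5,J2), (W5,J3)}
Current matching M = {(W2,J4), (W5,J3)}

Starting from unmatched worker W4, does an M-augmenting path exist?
Yes: W4 → J2

An M-augmenting path alternates non-matching / matching edges, starting and ending at unmatched vertices.
Path: W4 → J2
(J2 is unmatched in M, so the path is augmenting.)
Flipping edges along this path would increase |M| from 2 to 3.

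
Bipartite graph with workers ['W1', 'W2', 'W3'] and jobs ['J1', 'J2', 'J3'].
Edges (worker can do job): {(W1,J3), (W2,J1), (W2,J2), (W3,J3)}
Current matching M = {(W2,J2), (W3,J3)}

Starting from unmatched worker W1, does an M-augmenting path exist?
No augmenting path from W1

Alternating search from W1 reaches jobs: {J3}.
Every reachable job is already matched in M, and following those matched edges back to workers exposes no further unvisited jobs.
No M-augmenting path from W1 exists.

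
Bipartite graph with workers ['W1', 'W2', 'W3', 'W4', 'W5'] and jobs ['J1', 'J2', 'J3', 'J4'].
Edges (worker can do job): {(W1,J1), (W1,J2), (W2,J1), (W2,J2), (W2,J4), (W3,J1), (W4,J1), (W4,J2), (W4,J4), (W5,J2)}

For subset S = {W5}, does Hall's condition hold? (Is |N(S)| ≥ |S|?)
Yes: |N(S)| = 1, |S| = 1

Subset S = {W5}
Neighbors N(S) = {J2}

|N(S)| = 1, |S| = 1
Hall's condition: |N(S)| ≥ |S| is satisfied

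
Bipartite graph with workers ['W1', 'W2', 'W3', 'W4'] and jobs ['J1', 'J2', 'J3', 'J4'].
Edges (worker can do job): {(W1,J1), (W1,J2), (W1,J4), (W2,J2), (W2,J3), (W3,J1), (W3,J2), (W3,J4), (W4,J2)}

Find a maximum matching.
Matching: {(W1,J4), (W2,J3), (W3,J1), (W4,J2)}

Maximum matching (size 4):
  W1 → J4
  W2 → J3
  W3 → J1
  W4 → J2

Each worker is assigned to at most one job, and each job to at most one worker.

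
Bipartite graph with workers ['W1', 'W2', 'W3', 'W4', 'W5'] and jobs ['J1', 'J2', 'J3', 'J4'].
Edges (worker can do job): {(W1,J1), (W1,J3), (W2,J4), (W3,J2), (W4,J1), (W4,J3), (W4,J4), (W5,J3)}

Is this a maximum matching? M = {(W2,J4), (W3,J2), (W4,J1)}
No, size 3 is not maximum

Proposed matching has size 3.
Maximum matching size for this graph: 4.

This is NOT maximum - can be improved to size 4.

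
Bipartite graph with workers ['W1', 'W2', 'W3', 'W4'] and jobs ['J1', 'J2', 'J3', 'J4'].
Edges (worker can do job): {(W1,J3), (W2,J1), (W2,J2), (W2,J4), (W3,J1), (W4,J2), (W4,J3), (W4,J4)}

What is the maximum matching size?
Maximum matching size = 4

Maximum matching: {(W1,J3), (W2,J4), (W3,J1), (W4,J2)}
Size: 4

This assigns 4 workers to 4 distinct jobs.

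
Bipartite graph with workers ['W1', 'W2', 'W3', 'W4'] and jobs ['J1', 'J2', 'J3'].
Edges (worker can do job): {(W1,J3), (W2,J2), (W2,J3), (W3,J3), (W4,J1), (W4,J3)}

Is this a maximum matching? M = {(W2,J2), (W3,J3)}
No, size 2 is not maximum

Proposed matching has size 2.
Maximum matching size for this graph: 3.

This is NOT maximum - can be improved to size 3.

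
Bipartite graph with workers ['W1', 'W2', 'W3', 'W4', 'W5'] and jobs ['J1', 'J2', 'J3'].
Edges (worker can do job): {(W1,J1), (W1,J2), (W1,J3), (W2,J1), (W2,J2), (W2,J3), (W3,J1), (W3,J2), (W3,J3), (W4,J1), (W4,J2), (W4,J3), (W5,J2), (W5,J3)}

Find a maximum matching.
Matching: {(W3,J1), (W4,J3), (W5,J2)}

Maximum matching (size 3):
  W3 → J1
  W4 → J3
  W5 → J2

Each worker is assigned to at most one job, and each job to at most one worker.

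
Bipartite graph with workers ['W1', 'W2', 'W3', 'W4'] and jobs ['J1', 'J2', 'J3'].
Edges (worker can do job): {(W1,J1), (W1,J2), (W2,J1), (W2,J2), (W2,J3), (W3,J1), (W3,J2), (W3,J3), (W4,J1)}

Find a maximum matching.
Matching: {(W1,J2), (W3,J3), (W4,J1)}

Maximum matching (size 3):
  W1 → J2
  W3 → J3
  W4 → J1

Each worker is assigned to at most one job, and each job to at most one worker.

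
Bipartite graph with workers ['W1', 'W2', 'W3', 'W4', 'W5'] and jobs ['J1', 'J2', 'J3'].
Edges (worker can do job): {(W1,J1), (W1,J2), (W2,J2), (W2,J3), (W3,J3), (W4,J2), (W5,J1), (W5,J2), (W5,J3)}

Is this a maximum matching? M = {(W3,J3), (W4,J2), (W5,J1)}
Yes, size 3 is maximum

Proposed matching has size 3.
Maximum matching size for this graph: 3.

This is a maximum matching.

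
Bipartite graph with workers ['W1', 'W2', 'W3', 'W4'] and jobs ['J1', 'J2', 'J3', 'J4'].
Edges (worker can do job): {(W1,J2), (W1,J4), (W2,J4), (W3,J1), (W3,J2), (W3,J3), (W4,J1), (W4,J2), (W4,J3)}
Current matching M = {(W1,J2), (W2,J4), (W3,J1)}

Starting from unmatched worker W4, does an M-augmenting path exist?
Yes: W4 → J3

An M-augmenting path alternates non-matching / matching edges, starting and ending at unmatched vertices.
Path: W4 → J3
(J3 is unmatched in M, so the path is augmenting.)
Flipping edges along this path would increase |M| from 3 to 4.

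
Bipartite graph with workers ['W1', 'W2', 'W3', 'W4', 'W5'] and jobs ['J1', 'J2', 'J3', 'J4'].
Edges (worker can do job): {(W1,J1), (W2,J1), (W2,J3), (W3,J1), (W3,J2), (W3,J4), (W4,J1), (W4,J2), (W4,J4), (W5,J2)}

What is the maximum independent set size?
Maximum independent set = 5

By König's theorem:
- Min vertex cover = Max matching = 4
- Max independent set = Total vertices - Min vertex cover
- Max independent set = 9 - 4 = 5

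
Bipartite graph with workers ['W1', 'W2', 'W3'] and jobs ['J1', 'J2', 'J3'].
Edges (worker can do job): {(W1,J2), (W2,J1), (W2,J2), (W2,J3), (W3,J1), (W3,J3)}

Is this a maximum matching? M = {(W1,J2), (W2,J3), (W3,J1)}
Yes, size 3 is maximum

Proposed matching has size 3.
Maximum matching size for this graph: 3.

This is a maximum matching.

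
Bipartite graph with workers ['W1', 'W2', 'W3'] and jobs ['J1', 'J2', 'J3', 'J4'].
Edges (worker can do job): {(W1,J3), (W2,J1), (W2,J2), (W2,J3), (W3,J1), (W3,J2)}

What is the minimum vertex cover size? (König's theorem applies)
Minimum vertex cover size = 3

By König's theorem: in bipartite graphs,
min vertex cover = max matching = 3

Maximum matching has size 3, so minimum vertex cover also has size 3.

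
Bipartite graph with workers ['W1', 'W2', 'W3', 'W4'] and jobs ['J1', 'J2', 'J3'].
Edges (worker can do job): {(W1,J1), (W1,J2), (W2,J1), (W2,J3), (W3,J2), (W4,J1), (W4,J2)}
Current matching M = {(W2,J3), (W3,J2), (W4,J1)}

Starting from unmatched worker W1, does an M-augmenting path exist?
No augmenting path from W1

Alternating search from W1 reaches jobs: {J1, J2}.
Every reachable job is already matched in M, and following those matched edges back to workers exposes no further unvisited jobs.
No M-augmenting path from W1 exists.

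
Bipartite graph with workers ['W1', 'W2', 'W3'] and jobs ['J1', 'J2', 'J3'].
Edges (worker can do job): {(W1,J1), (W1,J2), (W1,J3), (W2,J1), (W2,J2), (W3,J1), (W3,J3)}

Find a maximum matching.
Matching: {(W1,J1), (W2,J2), (W3,J3)}

Maximum matching (size 3):
  W1 → J1
  W2 → J2
  W3 → J3

Each worker is assigned to at most one job, and each job to at most one worker.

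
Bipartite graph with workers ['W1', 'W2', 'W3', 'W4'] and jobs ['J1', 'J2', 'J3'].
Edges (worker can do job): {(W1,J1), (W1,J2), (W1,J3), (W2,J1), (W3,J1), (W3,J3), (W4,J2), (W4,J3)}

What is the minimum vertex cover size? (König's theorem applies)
Minimum vertex cover size = 3

By König's theorem: in bipartite graphs,
min vertex cover = max matching = 3

Maximum matching has size 3, so minimum vertex cover also has size 3.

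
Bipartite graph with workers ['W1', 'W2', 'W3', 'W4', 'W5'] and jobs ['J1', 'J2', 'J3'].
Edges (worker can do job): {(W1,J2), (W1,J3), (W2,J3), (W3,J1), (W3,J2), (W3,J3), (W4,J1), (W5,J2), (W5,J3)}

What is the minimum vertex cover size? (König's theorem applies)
Minimum vertex cover size = 3

By König's theorem: in bipartite graphs,
min vertex cover = max matching = 3

Maximum matching has size 3, so minimum vertex cover also has size 3.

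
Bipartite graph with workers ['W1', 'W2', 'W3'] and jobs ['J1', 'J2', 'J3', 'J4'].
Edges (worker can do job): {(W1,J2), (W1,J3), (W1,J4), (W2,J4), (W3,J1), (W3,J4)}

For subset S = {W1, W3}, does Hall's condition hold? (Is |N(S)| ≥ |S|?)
Yes: |N(S)| = 4, |S| = 2

Subset S = {W1, W3}
Neighbors N(S) = {J1, J2, J3, J4}

|N(S)| = 4, |S| = 2
Hall's condition: |N(S)| ≥ |S| is satisfied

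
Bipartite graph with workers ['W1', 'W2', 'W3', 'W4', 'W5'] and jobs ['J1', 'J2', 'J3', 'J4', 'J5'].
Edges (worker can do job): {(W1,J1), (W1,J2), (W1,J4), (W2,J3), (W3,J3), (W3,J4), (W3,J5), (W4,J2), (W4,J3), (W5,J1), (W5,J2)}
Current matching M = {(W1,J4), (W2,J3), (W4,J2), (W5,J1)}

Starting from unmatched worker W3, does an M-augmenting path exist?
Yes: W3 → J5

An M-augmenting path alternates non-matching / matching edges, starting and ending at unmatched vertices.
Path: W3 → J5
(J5 is unmatched in M, so the path is augmenting.)
Flipping edges along this path would increase |M| from 4 to 5.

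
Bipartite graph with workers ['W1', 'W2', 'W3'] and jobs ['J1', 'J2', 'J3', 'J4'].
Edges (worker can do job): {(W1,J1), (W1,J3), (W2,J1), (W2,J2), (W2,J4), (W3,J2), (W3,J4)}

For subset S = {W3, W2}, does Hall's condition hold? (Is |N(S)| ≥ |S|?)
Yes: |N(S)| = 3, |S| = 2

Subset S = {W3, W2}
Neighbors N(S) = {J1, J2, J4}

|N(S)| = 3, |S| = 2
Hall's condition: |N(S)| ≥ |S| is satisfied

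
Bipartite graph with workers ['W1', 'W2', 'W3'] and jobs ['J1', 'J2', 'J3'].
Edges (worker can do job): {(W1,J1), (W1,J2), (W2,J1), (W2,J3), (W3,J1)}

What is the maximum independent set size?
Maximum independent set = 3

By König's theorem:
- Min vertex cover = Max matching = 3
- Max independent set = Total vertices - Min vertex cover
- Max independent set = 6 - 3 = 3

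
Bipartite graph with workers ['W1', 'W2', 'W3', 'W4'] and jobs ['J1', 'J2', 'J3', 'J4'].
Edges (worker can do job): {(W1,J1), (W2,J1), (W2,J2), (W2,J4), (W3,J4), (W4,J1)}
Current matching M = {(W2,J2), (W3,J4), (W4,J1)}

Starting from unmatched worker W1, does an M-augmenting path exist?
No augmenting path from W1

Alternating search from W1 reaches jobs: {J1}.
Every reachable job is already matched in M, and following those matched edges back to workers exposes no further unvisited jobs.
No M-augmenting path from W1 exists.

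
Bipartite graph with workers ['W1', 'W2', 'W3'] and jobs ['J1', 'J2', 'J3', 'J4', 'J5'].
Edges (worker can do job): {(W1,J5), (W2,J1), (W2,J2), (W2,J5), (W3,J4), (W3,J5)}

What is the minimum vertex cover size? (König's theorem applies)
Minimum vertex cover size = 3

By König's theorem: in bipartite graphs,
min vertex cover = max matching = 3

Maximum matching has size 3, so minimum vertex cover also has size 3.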